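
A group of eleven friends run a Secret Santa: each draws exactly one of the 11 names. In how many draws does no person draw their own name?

14684570

!11 = 11! · Σ_{k=0}^{11} (-1)^k/k!
= 11! - 11!/1! + 11!/2! - 11!/3! + 11!/4! - 11!/5! + 11!/6! - 11!/7! + 11!/8! - 11!/9! + 11!/10! - 11!/11!
= 39916800 - 39916800 + 19958400 - 6652800 + 1663200 - 332640 + 55440 - 7920 + 990 - 110 + 11 - 1
= 14684570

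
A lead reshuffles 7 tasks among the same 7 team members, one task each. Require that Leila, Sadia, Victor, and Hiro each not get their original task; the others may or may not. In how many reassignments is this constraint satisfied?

2790

Inclusion-exclusion on the 4 forbidden self-matches:
Σ_{j=0}^{4} (-1)^j C(4,j)(7-j)!
= C(4,0)·7! - C(4,1)·6! + C(4,2)·5! - C(4,3)·4! + C(4,4)·3!
= 5040 - 2880 + 720 - 96 + 6
= 2790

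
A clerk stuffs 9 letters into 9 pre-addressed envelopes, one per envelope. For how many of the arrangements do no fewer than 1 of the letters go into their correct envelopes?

229384

Sum C(9,i)·!(9-i) for i = 1..9:
  i=1: C(9,1)·!8 = 9·14833 = 133497
  i=2: C(9,2)·!7 = 36·1854 = 66744
  i=3: C(9,3)·!6 = 84·265 = 22260
  i=4: C(9,4)·!5 = 126·44 = 5544
  i=5: C(9,5)·!4 = 126·9 = 1134
  i=6: C(9,6)·!3 = 84·2 = 168
  i=7: C(9,7)·!2 = 36·1 = 36
  i=8: C(9,8)·!1 = 9·0 = 0
  i=9: C(9,9)·!0 = 1·1 = 1
Total = 229384.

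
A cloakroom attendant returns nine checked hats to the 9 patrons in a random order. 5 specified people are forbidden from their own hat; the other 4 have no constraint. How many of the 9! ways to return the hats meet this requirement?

205056

Let A_j be the event that the j-th constrained one is fixed. By inclusion-exclusion over the 5 events:
Σ_{j=0}^{5} (-1)^j C(5,j)(9-j)!
= C(5,0)·9! - C(5,1)·8! + C(5,2)·7! - C(5,3)·6! + C(5,4)·5! - C(5,5)·4!
= 362880 - 201600 + 50400 - 7200 + 600 - 24
= 205056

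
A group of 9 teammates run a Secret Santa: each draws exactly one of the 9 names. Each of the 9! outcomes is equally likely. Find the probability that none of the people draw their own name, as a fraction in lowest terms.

16687/45360

Favorable outcomes: !9 = 133496.
Total outcomes: 9! = 362880.
Probability = 133496/362880 = 16687/45360.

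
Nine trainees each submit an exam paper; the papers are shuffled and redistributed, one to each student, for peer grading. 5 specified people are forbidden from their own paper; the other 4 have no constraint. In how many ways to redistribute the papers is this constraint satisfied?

205056

Inclusion-exclusion on the 5 forbidden self-matches:
Σ_{j=0}^{5} (-1)^j C(5,j)(9-j)!
= C(5,0)·9! - C(5,1)·8! + C(5,2)·7! - C(5,3)·6! + C(5,4)·5! - C(5,5)·4!
= 362880 - 201600 + 50400 - 7200 + 600 - 24
= 205056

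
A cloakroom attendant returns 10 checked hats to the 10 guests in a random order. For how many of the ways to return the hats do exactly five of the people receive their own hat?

11088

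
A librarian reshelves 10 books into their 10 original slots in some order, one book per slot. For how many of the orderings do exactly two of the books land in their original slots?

Choose which 2 of the 10 are fixed: C(10,2) = 45.
The remaining 8 must be deranged: !8 = 14833.
Total: 45 × 14833 = 667485.

667485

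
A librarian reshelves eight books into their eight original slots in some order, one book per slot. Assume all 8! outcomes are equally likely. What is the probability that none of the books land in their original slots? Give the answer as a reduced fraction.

2119/5760

Favorable outcomes: !8 = 14833.
Total outcomes: 8! = 40320.
Probability = 14833/40320 = 2119/5760.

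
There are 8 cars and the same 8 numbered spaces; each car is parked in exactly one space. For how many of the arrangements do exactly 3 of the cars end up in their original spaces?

Choose which 3 of the 8 are fixed: C(8,3) = 56.
The remaining 5 must be deranged: !5 = 44.
Total: 56 × 44 = 2464.

2464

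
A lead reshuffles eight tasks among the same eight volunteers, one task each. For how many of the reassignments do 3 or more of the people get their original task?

Sum C(8,i)·!(8-i) for i = 3..8:
  i=3: C(8,3)·!5 = 56·44 = 2464
  i=4: C(8,4)·!4 = 70·9 = 630
  i=5: C(8,5)·!3 = 56·2 = 112
  i=6: C(8,6)·!2 = 28·1 = 28
  i=7: C(8,7)·!1 = 8·0 = 0
  i=8: C(8,8)·!0 = 1·1 = 1
Total = 3235.

3235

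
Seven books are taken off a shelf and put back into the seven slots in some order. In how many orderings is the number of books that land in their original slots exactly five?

Choose which 5 of the 7 are fixed: C(7,5) = 21.
The remaining 2 must be deranged: !2 = 1.
Total: 21 × 1 = 21.

21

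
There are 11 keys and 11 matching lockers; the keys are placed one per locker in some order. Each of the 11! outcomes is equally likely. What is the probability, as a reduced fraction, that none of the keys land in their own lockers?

Favorable outcomes: !11 = 14684570.
Total outcomes: 11! = 39916800.
Probability = 14684570/39916800 = 1468457/3991680.

1468457/3991680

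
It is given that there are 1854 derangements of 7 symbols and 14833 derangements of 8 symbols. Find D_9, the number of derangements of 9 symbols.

133496

D_9 = (9-1)·(D_8 + D_7) = 8·(14833 + 1854) = 8·16687 = 133496.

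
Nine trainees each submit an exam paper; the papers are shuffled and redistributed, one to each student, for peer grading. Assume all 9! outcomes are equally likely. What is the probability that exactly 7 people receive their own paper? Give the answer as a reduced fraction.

Favorable outcomes: C(9,7)·!2 = 36·1 = 36.
Total outcomes: 9! = 362880.
Probability = 36/362880 = 1/10080.

1/10080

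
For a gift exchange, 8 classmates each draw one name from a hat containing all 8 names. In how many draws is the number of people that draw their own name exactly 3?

2464

Pick the 3 fixed positions: C(8,3) = 56 ways.
The remaining 5 must be deranged: !5 = 44.
Total: 56 × 44 = 2464.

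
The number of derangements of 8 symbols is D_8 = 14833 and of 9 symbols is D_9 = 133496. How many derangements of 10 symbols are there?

D_10 = (10-1)·(D_9 + D_8) = 9·(133496 + 14833) = 9·148329 = 1334961.

1334961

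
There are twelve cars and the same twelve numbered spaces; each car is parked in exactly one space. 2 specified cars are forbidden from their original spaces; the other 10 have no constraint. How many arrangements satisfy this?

Let A_j be the event that the j-th constrained one is fixed. By inclusion-exclusion over the 2 events:
Σ_{j=0}^{2} (-1)^j C(2,j)(12-j)!
= C(2,0)·12! - C(2,1)·11! + C(2,2)·10!
= 479001600 - 79833600 + 3628800
= 402796800

402796800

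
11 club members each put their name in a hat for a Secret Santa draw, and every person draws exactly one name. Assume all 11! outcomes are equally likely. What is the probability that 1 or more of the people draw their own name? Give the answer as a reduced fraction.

2523223/3991680

Favorable outcomes: Σ_{i≥1} C(11,i)·!(11-i) = 11·1334961 + 55·133496 + 165·14833 + 330·1854 + 462·265 + 462·44 + 330·9 + 165·2 + 55·1 + 11·0 + 1·1 = 25232230.
Total outcomes: 11! = 39916800.
Probability = 25232230/39916800 = 2523223/3991680.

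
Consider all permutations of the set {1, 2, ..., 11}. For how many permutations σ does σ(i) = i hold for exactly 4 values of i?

611820

Choose which 4 of the 11 are fixed: C(11,4) = 330.
The other 7 form a derangement: !7 = 1854.
Total: 330 × 1854 = 611820.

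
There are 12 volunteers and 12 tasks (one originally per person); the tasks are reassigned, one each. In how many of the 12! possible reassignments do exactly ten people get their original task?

66

Pick the 10 fixed positions: C(12,10) = 66 ways.
The other 2 form a derangement: !2 = 1.
Total: 66 × 1 = 66.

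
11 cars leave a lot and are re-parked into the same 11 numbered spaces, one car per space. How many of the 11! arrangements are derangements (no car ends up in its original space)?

Recurrence: !11 = 10·(!10 + !9).
!11 = 10·(1334961 + 133496) = 10·1468457 = 14684570

14684570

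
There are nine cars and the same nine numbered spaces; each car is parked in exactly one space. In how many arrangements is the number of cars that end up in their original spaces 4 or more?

# with exactly i fixed is C(9,i)·!(9-i); sum over i=4..9:
  i=4: C(9,4)·!5 = 126·44 = 5544
  i=5: C(9,5)·!4 = 126·9 = 1134
  i=6: C(9,6)·!3 = 84·2 = 168
  i=7: C(9,7)·!2 = 36·1 = 36
  i=8: C(9,8)·!1 = 9·0 = 0
  i=9: C(9,9)·!0 = 1·1 = 1
Total = 6883.

6883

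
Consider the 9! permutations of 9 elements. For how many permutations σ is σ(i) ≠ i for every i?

133496

The number of derangements of 9 is !9 = Σ_{k=0}^{9} (-1)^k·9!/k!
= 9! - 9!/1! + 9!/2! - 9!/3! + 9!/4! - 9!/5! + 9!/6! - 9!/7! + 9!/8! - 9!/9!
= 362880 - 362880 + 181440 - 60480 + 15120 - 3024 + 504 - 72 + 9 - 1
= 133496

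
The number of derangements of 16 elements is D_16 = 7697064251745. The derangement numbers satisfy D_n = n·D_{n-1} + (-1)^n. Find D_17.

D_17 = 17·7697064251745 - 1 = 130850092279664.

130850092279664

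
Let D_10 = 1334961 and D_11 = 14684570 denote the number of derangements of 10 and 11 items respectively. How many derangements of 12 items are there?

176214841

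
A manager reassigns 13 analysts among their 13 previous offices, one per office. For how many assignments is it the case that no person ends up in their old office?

2290792932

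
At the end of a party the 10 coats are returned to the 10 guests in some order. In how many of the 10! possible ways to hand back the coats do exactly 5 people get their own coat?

11088

Choose which 5 of the 10 are fixed: C(10,5) = 252.
The other 5 form a derangement: !5 = 44.
Total: 252 × 44 = 11088.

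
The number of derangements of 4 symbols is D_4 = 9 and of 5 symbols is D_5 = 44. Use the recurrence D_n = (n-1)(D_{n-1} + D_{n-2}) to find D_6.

D_6 = (6-1)·(D_5 + D_4) = 5·(44 + 9) = 5·53 = 265.

265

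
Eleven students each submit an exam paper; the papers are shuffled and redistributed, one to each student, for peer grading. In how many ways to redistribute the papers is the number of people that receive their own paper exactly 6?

Pick the 6 fixed positions: C(11,6) = 462 ways.
The remaining 5 must be deranged: !5 = 44.
Total: 462 × 44 = 20328.

20328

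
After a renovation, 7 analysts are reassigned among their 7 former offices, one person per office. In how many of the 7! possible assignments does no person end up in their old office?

!7 = 7! · Σ_{k=0}^{7} (-1)^k/k!
= 7! - 7!/1! + 7!/2! - 7!/3! + 7!/4! - 7!/5! + 7!/6! - 7!/7!
= 5040 - 5040 + 2520 - 840 + 210 - 42 + 7 - 1
= 1854

1854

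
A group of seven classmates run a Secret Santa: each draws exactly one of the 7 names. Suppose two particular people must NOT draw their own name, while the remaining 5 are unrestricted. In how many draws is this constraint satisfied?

Inclusion-exclusion on the 2 forbidden self-matches:
Σ_{j=0}^{2} (-1)^j C(2,j)(7-j)!
= C(2,0)·7! - C(2,1)·6! + C(2,2)·5!
= 5040 - 1440 + 120
= 3720

3720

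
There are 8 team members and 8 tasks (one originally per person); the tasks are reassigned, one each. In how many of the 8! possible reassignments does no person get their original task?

14833

!8 is the nearest integer to 8!/e.
8! = 40320, and 40320/e ≈ 14832.90, so !8 = 14833.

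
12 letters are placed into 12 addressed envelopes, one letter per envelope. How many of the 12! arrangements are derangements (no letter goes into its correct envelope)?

Recurrence: !12 = 12·!11 + (-1)^12.
!12 = 12·14684570 + 1 = 176214841

176214841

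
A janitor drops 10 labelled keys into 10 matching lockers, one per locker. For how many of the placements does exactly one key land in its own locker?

Pick the single fixed position: C(10,1) = 10 ways.
The other 9 form a derangement: !9 = 133496.
Total: 10 × 133496 = 1334960.

1334960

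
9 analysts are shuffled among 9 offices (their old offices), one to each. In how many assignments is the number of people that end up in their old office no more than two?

333737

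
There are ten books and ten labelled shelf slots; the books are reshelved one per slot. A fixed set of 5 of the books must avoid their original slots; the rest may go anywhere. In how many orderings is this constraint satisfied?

2170680

Let A_j be the event that the j-th constrained one is fixed. By inclusion-exclusion over the 5 events:
Σ_{j=0}^{5} (-1)^j C(5,j)(10-j)!
= C(5,0)·10! - C(5,1)·9! + C(5,2)·8! - C(5,3)·7! + C(5,4)·6! - C(5,5)·5!
= 3628800 - 1814400 + 403200 - 50400 + 3600 - 120
= 2170680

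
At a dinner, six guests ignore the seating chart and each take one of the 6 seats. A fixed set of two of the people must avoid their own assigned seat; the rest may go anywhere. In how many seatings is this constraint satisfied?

Inclusion-exclusion on the 2 forbidden self-matches:
Σ_{j=0}^{2} (-1)^j C(2,j)(6-j)!
= C(2,0)·6! - C(2,1)·5! + C(2,2)·4!
= 720 - 240 + 24
= 504

504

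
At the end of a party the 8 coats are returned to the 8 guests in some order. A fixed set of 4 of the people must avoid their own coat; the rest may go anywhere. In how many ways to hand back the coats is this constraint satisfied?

24024

Let A_j be the event that the j-th constrained one is fixed. By inclusion-exclusion over the 4 events:
Σ_{j=0}^{4} (-1)^j C(4,j)(8-j)!
= C(4,0)·8! - C(4,1)·7! + C(4,2)·6! - C(4,3)·5! + C(4,4)·4!
= 40320 - 20160 + 4320 - 480 + 24
= 24024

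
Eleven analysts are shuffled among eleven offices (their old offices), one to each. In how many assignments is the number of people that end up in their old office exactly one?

14684571

Choose which one of the 11 is fixed: C(11,1) = 11.
The remaining 10 must be deranged: !10 = 1334961.
Total: 11 × 1334961 = 14684571.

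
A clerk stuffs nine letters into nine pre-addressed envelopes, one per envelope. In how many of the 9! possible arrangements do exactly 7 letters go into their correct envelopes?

36

Pick the 7 fixed positions: C(9,7) = 36 ways.
The other 2 form a derangement: !2 = 1.
Total: 36 × 1 = 36.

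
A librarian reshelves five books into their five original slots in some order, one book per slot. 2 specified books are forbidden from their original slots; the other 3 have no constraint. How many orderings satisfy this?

Inclusion-exclusion on the 2 forbidden self-matches:
Σ_{j=0}^{2} (-1)^j C(2,j)(5-j)!
= C(2,0)·5! - C(2,1)·4! + C(2,2)·3!
= 120 - 48 + 6
= 78

78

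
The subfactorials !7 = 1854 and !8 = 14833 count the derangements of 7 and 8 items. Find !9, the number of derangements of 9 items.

!9 = (9-1)·(!8 + !7) = 8·(14833 + 1854) = 8·16687 = 133496.

133496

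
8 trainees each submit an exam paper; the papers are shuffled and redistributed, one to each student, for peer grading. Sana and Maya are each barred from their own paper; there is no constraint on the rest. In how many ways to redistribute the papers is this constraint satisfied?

Inclusion-exclusion on the 2 forbidden self-matches:
Σ_{j=0}^{2} (-1)^j C(2,j)(8-j)!
= C(2,0)·8! - C(2,1)·7! + C(2,2)·6!
= 40320 - 10080 + 720
= 30960

30960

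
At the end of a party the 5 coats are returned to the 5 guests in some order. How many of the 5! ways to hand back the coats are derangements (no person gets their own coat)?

44

!5 = 5! · Σ_{k=0}^{5} (-1)^k/k!
= 5! - 5!/1! + 5!/2! - 5!/3! + 5!/4! - 5!/5!
= 120 - 120 + 60 - 20 + 5 - 1
= 44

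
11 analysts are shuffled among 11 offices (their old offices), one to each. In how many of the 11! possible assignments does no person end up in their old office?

By inclusion-exclusion, !11 = Σ (-1)^k · 11!/k! for k=0..11
= 11! - 11!/1! + 11!/2! - 11!/3! + 11!/4! - 11!/5! + 11!/6! - 11!/7! + 11!/8! - 11!/9! + 11!/10! - 11!/11!
= 39916800 - 39916800 + 19958400 - 6652800 + 1663200 - 332640 + 55440 - 7920 + 990 - 110 + 11 - 1
= 14684570

14684570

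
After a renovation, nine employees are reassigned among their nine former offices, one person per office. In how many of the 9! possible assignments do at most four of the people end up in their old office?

361541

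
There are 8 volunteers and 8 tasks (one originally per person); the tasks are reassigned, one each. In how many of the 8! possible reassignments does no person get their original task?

14833

!8 = 8! · Σ_{k=0}^{8} (-1)^k/k!
= 8! - 8!/1! + 8!/2! - 8!/3! + 8!/4! - 8!/5! + 8!/6! - 8!/7! + 8!/8!
= 40320 - 40320 + 20160 - 6720 + 1680 - 336 + 56 - 8 + 1
= 14833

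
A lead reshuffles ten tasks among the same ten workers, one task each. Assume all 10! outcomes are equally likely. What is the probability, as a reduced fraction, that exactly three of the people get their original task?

Favorable outcomes: C(10,3)·!7 = 120·1854 = 222480.
Total outcomes: 10! = 3628800.
Probability = 222480/3628800 = 103/1680.

103/1680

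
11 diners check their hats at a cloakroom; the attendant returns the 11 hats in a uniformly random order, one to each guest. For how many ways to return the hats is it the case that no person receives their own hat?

!11 is the nearest integer to 11!/e.
11! = 39916800, and 39916800/e ≈ 14684570.08, so !11 = 14684570.

14684570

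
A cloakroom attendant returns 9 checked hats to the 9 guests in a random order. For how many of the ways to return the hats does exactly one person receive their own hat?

133497

Pick the single fixed position: C(9,1) = 9 ways.
The other 8 form a derangement: !8 = 14833.
Total: 9 × 14833 = 133497.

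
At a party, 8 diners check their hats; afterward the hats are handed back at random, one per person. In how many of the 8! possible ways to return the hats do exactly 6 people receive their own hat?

Pick the 6 fixed positions: C(8,6) = 28 ways.
The other 2 form a derangement: !2 = 1.
Total: 28 × 1 = 28.

28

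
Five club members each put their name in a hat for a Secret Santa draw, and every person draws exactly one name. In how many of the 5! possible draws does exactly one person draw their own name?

Pick the single fixed position: C(5,1) = 5 ways.
The remaining 4 must be deranged: !4 = 9.
Total: 5 × 9 = 45.

45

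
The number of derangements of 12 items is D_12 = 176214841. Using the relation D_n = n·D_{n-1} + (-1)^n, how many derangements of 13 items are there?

D_13 = 13·176214841 - 1 = 2290792932.

2290792932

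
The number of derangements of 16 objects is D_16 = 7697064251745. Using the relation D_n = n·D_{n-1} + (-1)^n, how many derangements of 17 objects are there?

130850092279664

D_17 = 17·7697064251745 - 1 = 130850092279664.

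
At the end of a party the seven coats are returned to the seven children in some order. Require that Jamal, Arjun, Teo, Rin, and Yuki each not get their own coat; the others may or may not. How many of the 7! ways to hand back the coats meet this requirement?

2428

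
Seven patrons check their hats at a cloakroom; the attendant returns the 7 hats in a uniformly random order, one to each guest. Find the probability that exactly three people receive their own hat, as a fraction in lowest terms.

Favorable outcomes: C(7,3)·!4 = 35·9 = 315.
Total outcomes: 7! = 5040.
Probability = 315/5040 = 1/16.

1/16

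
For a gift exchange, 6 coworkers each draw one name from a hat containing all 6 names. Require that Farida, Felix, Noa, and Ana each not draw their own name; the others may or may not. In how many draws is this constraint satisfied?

362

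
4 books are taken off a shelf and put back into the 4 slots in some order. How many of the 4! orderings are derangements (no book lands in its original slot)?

9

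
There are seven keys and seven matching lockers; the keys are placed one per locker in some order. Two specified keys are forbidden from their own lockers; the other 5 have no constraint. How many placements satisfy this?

3720

Inclusion-exclusion on the 2 forbidden self-matches:
Σ_{j=0}^{2} (-1)^j C(2,j)(7-j)!
= C(2,0)·7! - C(2,1)·6! + C(2,2)·5!
= 5040 - 1440 + 120
= 3720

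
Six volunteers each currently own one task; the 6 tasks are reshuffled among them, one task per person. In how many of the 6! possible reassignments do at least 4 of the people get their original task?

# with exactly i fixed is C(6,i)·!(6-i); sum over i=4..6:
  i=4: C(6,4)·!2 = 15·1 = 15
  i=5: C(6,5)·!1 = 6·0 = 0
  i=6: C(6,6)·!0 = 1·1 = 1
Total = 16.

16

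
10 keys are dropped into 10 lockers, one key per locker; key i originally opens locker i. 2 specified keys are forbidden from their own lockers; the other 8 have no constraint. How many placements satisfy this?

2943360

Inclusion-exclusion on the 2 forbidden self-matches:
Σ_{j=0}^{2} (-1)^j C(2,j)(10-j)!
= C(2,0)·10! - C(2,1)·9! + C(2,2)·8!
= 3628800 - 725760 + 40320
= 2943360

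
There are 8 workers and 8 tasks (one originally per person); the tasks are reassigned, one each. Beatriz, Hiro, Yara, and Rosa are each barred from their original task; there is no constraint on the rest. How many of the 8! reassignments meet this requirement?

24024

Let A_j be the event that the j-th constrained one is fixed. By inclusion-exclusion over the 4 events:
Σ_{j=0}^{4} (-1)^j C(4,j)(8-j)!
= C(4,0)·8! - C(4,1)·7! + C(4,2)·6! - C(4,3)·5! + C(4,4)·4!
= 40320 - 20160 + 4320 - 480 + 24
= 24024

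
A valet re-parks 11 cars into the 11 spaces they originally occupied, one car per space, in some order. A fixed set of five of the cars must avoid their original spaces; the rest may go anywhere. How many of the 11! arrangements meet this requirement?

25022880

Let A_j be the event that the j-th constrained one is fixed. By inclusion-exclusion over the 5 events:
Σ_{j=0}^{5} (-1)^j C(5,j)(11-j)!
= C(5,0)·11! - C(5,1)·10! + C(5,2)·9! - C(5,3)·8! + C(5,4)·7! - C(5,5)·6!
= 39916800 - 18144000 + 3628800 - 403200 + 25200 - 720
= 25022880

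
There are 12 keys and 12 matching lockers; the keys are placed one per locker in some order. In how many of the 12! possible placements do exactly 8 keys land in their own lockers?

Choose which 8 of the 12 are fixed: C(12,8) = 495.
The remaining 4 must be deranged: !4 = 9.
Total: 495 × 9 = 4455.

4455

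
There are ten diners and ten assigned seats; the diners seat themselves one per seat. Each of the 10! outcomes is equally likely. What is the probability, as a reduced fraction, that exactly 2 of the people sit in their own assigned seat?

2119/11520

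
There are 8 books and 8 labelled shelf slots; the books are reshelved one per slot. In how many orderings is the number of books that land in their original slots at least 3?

3235

Sum C(8,i)·!(8-i) for i = 3..8:
  i=3: C(8,3)·!5 = 56·44 = 2464
  i=4: C(8,4)·!4 = 70·9 = 630
  i=5: C(8,5)·!3 = 56·2 = 112
  i=6: C(8,6)·!2 = 28·1 = 28
  i=7: C(8,7)·!1 = 8·0 = 0
  i=8: C(8,8)·!0 = 1·1 = 1
Total = 3235.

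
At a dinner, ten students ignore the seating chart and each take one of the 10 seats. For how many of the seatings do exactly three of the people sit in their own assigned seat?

Pick the 3 fixed positions: C(10,3) = 120 ways.
The other 7 form a derangement: !7 = 1854.
Total: 120 × 1854 = 222480.

222480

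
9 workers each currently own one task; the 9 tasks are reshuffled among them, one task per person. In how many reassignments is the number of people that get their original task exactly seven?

36

Pick the 7 fixed positions: C(9,7) = 36 ways.
The remaining 2 must be deranged: !2 = 1.
Total: 36 × 1 = 36.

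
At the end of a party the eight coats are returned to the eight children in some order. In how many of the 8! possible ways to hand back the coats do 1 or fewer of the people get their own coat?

29665

# with exactly i fixed is C(8,i)·!(8-i); sum over i=0..1:
  i=0: C(8,0)·!8 = 1·14833 = 14833
  i=1: C(8,1)·!7 = 8·1854 = 14832
Total = 29665.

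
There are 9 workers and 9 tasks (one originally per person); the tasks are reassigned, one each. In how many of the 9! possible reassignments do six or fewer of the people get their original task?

362843

Sum C(9,i)·!(9-i) for i = 0..6:
  i=0: C(9,0)·!9 = 1·133496 = 133496
  i=1: C(9,1)·!8 = 9·14833 = 133497
  i=2: C(9,2)·!7 = 36·1854 = 66744
  i=3: C(9,3)·!6 = 84·265 = 22260
  i=4: C(9,4)·!5 = 126·44 = 5544
  i=5: C(9,5)·!4 = 126·9 = 1134
  i=6: C(9,6)·!3 = 84·2 = 168
Total = 362843.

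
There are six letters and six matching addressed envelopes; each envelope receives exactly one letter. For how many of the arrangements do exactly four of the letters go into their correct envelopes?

Choose which 4 of the 6 are fixed: C(6,4) = 15.
The other 2 form a derangement: !2 = 1.
Total: 15 × 1 = 15.

15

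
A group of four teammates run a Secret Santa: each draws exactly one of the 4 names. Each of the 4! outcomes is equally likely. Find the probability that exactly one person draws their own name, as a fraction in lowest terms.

Favorable outcomes: C(4,1)·!3 = 4·2 = 8.
Total outcomes: 4! = 24.
Probability = 8/24 = 1/3.

1/3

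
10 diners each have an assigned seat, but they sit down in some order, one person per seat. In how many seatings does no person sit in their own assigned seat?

1334961

The subfactorial !10 = [10!/e] (nearest integer).
10! = 3628800, and 3628800/e ≈ 1334960.92, so !10 = 1334961.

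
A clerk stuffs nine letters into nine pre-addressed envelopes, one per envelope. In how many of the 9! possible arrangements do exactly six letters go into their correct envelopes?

168

Choose which 6 of the 9 are fixed: C(9,6) = 84.
The remaining 3 must be deranged: !3 = 2.
Total: 84 × 2 = 168.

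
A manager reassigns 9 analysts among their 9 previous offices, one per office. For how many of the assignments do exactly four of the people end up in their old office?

5544

Pick the 4 fixed positions: C(9,4) = 126 ways.
The remaining 5 must be deranged: !5 = 44.
Total: 126 × 44 = 5544.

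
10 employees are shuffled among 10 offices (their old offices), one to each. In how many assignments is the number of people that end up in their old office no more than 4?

Sum C(10,i)·!(10-i) for i = 0..4:
  i=0: C(10,0)·!10 = 1·1334961 = 1334961
  i=1: C(10,1)·!9 = 10·133496 = 1334960
  i=2: C(10,2)·!8 = 45·14833 = 667485
  i=3: C(10,3)·!7 = 120·1854 = 222480
  i=4: C(10,4)·!6 = 210·265 = 55650
Total = 3615536.

3615536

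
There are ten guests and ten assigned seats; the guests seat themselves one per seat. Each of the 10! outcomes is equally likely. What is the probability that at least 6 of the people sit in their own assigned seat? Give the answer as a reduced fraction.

Favorable outcomes: Σ_{i≥6} C(10,i)·!(10-i) = 210·9 + 120·2 + 45·1 + 10·0 + 1·1 = 2176.
Total outcomes: 10! = 3628800.
Probability = 2176/3628800 = 17/28350.

17/28350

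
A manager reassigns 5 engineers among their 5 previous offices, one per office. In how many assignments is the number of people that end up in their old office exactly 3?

10

Pick the 3 fixed positions: C(5,3) = 10 ways.
The other 2 form a derangement: !2 = 1.
Total: 10 × 1 = 10.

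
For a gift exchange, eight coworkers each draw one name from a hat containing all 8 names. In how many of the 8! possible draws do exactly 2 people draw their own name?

Choose which 2 of the 8 are fixed: C(8,2) = 28.
The remaining 6 must be deranged: !6 = 265.
Total: 28 × 265 = 7420.

7420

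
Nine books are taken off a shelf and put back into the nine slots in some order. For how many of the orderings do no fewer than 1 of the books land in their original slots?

229384

# with exactly i fixed is C(9,i)·!(9-i); sum over i=1..9:
  i=1: C(9,1)·!8 = 9·14833 = 133497
  i=2: C(9,2)·!7 = 36·1854 = 66744
  i=3: C(9,3)·!6 = 84·265 = 22260
  i=4: C(9,4)·!5 = 126·44 = 5544
  i=5: C(9,5)·!4 = 126·9 = 1134
  i=6: C(9,6)·!3 = 84·2 = 168
  i=7: C(9,7)·!2 = 36·1 = 36
  i=8: C(9,8)·!1 = 9·0 = 0
  i=9: C(9,9)·!0 = 1·1 = 1
Total = 229384.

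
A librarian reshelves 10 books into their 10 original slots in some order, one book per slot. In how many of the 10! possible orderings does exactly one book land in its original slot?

1334960

Choose which one of the 10 is fixed: C(10,1) = 10.
The remaining 9 must be deranged: !9 = 133496.
Total: 10 × 133496 = 1334960.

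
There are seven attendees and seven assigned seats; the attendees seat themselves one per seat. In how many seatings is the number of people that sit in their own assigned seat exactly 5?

Choose which 5 of the 7 are fixed: C(7,5) = 21.
The other 2 form a derangement: !2 = 1.
Total: 21 × 1 = 21.

21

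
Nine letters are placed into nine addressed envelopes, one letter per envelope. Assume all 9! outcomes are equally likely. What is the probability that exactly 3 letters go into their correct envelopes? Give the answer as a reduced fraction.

Favorable outcomes: C(9,3)·!6 = 84·265 = 22260.
Total outcomes: 9! = 362880.
Probability = 22260/362880 = 53/864.

53/864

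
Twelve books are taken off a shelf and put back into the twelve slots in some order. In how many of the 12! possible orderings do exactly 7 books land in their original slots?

Choose which 7 of the 12 are fixed: C(12,7) = 792.
The remaining 5 must be deranged: !5 = 44.
Total: 792 × 44 = 34848.

34848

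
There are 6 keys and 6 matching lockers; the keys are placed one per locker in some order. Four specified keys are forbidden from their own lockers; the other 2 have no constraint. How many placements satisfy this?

Let A_j be the event that the j-th constrained one is fixed. By inclusion-exclusion over the 4 events:
Σ_{j=0}^{4} (-1)^j C(4,j)(6-j)!
= C(4,0)·6! - C(4,1)·5! + C(4,2)·4! - C(4,3)·3! + C(4,4)·2!
= 720 - 480 + 144 - 24 + 2
= 362

362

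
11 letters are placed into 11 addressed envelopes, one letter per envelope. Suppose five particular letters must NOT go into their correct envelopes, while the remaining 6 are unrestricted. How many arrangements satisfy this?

Inclusion-exclusion on the 5 forbidden self-matches:
Σ_{j=0}^{5} (-1)^j C(5,j)(11-j)!
= C(5,0)·11! - C(5,1)·10! + C(5,2)·9! - C(5,3)·8! + C(5,4)·7! - C(5,5)·6!
= 39916800 - 18144000 + 3628800 - 403200 + 25200 - 720
= 25022880

25022880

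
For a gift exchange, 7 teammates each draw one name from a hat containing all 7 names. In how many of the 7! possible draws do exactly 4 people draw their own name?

70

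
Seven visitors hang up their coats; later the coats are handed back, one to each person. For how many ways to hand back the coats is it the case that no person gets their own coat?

1854

!7 is the nearest integer to 7!/e.
7! = 5040, and 5040/e ≈ 1854.11, so !7 = 1854.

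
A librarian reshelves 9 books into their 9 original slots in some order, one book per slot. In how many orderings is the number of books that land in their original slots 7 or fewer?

362879

# with exactly i fixed is C(9,i)·!(9-i); sum over i=0..7:
  i=0: C(9,0)·!9 = 1·133496 = 133496
  i=1: C(9,1)·!8 = 9·14833 = 133497
  i=2: C(9,2)·!7 = 36·1854 = 66744
  i=3: C(9,3)·!6 = 84·265 = 22260
  i=4: C(9,4)·!5 = 126·44 = 5544
  i=5: C(9,5)·!4 = 126·9 = 1134
  i=6: C(9,6)·!3 = 84·2 = 168
  i=7: C(9,7)·!2 = 36·1 = 36
Total = 362879.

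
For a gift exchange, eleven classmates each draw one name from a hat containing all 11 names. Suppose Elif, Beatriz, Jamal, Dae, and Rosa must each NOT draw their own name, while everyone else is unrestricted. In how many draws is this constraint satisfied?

25022880

Inclusion-exclusion on the 5 forbidden self-matches:
Σ_{j=0}^{5} (-1)^j C(5,j)(11-j)!
= C(5,0)·11! - C(5,1)·10! + C(5,2)·9! - C(5,3)·8! + C(5,4)·7! - C(5,5)·6!
= 39916800 - 18144000 + 3628800 - 403200 + 25200 - 720
= 25022880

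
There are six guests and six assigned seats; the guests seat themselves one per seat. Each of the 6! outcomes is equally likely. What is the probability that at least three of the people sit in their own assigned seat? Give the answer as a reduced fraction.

7/90

Favorable outcomes: Σ_{i≥3} C(6,i)·!(6-i) = 20·2 + 15·1 + 6·0 + 1·1 = 56.
Total outcomes: 6! = 720.
Probability = 56/720 = 7/90.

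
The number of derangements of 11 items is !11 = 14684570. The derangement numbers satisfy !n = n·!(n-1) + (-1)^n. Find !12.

!12 = 12·14684570 + 1 = 176214841.

176214841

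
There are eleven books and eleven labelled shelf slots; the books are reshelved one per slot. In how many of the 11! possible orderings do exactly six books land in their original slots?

Pick the 6 fixed positions: C(11,6) = 462 ways.
The other 5 form a derangement: !5 = 44.
Total: 462 × 44 = 20328.

20328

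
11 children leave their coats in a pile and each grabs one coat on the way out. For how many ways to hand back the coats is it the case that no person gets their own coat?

14684570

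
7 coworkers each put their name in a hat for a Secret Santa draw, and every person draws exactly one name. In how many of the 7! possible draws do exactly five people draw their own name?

21

Pick the 5 fixed positions: C(7,5) = 21 ways.
The remaining 2 must be deranged: !2 = 1.
Total: 21 × 1 = 21.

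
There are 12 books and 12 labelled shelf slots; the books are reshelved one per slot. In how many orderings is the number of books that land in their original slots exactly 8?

4455

Choose which 8 of the 12 are fixed: C(12,8) = 495.
The remaining 4 must be deranged: !4 = 9.
Total: 495 × 9 = 4455.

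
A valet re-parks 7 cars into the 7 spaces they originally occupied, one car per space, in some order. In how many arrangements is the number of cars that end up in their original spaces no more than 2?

Sum C(7,i)·!(7-i) for i = 0..2:
  i=0: C(7,0)·!7 = 1·1854 = 1854
  i=1: C(7,1)·!6 = 7·265 = 1855
  i=2: C(7,2)·!5 = 21·44 = 924
Total = 4633.

4633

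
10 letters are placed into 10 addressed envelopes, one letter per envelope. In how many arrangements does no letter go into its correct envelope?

By inclusion-exclusion, !10 = Σ (-1)^k · 10!/k! for k=0..10
= 10! - 10!/1! + 10!/2! - 10!/3! + 10!/4! - 10!/5! + 10!/6! - 10!/7! + 10!/8! - 10!/9! + 10!/10!
= 3628800 - 3628800 + 1814400 - 604800 + 151200 - 30240 + 5040 - 720 + 90 - 10 + 1
= 1334961

1334961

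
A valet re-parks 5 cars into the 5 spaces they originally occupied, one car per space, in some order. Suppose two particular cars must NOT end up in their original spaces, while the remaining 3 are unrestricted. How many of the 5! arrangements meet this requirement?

78

Inclusion-exclusion on the 2 forbidden self-matches:
Σ_{j=0}^{2} (-1)^j C(2,j)(5-j)!
= C(2,0)·5! - C(2,1)·4! + C(2,2)·3!
= 120 - 48 + 6
= 78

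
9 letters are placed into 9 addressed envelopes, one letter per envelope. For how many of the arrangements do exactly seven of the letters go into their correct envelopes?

36

Choose which 7 of the 9 are fixed: C(9,7) = 36.
The other 2 form a derangement: !2 = 1.
Total: 36 × 1 = 36.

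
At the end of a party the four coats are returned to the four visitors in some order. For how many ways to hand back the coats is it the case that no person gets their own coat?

9

!4 = 4! · Σ_{k=0}^{4} (-1)^k/k!
= 4! - 4!/1! + 4!/2! - 4!/3! + 4!/4!
= 24 - 24 + 12 - 4 + 1
= 9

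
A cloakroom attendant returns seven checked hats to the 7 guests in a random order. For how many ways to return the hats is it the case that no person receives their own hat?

1854

Recurrence: !7 = 7·!6 + (-1)^7.
!7 = 7·265 - 1 = 1854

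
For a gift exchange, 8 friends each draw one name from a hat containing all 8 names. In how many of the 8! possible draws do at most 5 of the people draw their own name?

# with exactly i fixed is C(8,i)·!(8-i); sum over i=0..5:
  i=0: C(8,0)·!8 = 1·14833 = 14833
  i=1: C(8,1)·!7 = 8·1854 = 14832
  i=2: C(8,2)·!6 = 28·265 = 7420
  i=3: C(8,3)·!5 = 56·44 = 2464
  i=4: C(8,4)·!4 = 70·9 = 630
  i=5: C(8,5)·!3 = 56·2 = 112
Total = 40291.

40291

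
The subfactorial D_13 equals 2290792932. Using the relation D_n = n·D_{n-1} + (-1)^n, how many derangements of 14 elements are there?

32071101049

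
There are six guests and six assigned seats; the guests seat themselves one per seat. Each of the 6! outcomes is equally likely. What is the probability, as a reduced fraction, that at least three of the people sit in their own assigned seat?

Favorable outcomes: Σ_{i≥3} C(6,i)·!(6-i) = 20·2 + 15·1 + 6·0 + 1·1 = 56.
Total outcomes: 6! = 720.
Probability = 56/720 = 7/90.

7/90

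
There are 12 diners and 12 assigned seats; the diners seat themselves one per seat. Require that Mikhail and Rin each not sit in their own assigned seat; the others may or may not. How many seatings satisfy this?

402796800

Let A_j be the event that the j-th constrained one is fixed. By inclusion-exclusion over the 2 events:
Σ_{j=0}^{2} (-1)^j C(2,j)(12-j)!
= C(2,0)·12! - C(2,1)·11! + C(2,2)·10!
= 479001600 - 79833600 + 3628800
= 402796800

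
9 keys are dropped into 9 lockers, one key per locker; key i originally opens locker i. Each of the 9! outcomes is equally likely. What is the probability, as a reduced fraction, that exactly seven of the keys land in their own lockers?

1/10080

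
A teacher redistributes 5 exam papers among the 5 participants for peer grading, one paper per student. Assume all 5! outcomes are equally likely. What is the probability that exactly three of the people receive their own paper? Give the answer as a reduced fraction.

1/12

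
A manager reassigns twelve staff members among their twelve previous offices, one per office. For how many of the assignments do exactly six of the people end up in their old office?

244860

Choose which 6 of the 12 are fixed: C(12,6) = 924.
The remaining 6 must be deranged: !6 = 265.
Total: 924 × 265 = 244860.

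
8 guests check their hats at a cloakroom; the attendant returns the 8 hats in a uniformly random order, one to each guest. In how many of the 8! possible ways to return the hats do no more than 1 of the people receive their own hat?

# with exactly i fixed is C(8,i)·!(8-i); sum over i=0..1:
  i=0: C(8,0)·!8 = 1·14833 = 14833
  i=1: C(8,1)·!7 = 8·1854 = 14832
Total = 29665.

29665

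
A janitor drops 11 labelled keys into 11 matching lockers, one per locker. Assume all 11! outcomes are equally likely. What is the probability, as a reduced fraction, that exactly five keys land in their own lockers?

53/17280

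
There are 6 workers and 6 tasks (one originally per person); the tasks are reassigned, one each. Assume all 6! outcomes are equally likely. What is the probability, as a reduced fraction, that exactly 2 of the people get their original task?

Favorable outcomes: C(6,2)·!4 = 15·9 = 135.
Total outcomes: 6! = 720.
Probability = 135/720 = 3/16.

3/16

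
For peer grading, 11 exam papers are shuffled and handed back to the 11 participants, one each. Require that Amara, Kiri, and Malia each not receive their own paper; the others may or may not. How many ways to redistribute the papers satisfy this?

Inclusion-exclusion on the 3 forbidden self-matches:
Σ_{j=0}^{3} (-1)^j C(3,j)(11-j)!
= C(3,0)·11! - C(3,1)·10! + C(3,2)·9! - C(3,3)·8!
= 39916800 - 10886400 + 1088640 - 40320
= 30078720

30078720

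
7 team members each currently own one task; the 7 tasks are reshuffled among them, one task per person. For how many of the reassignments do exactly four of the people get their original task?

70

Choose which 4 of the 7 are fixed: C(7,4) = 35.
The other 3 form a derangement: !3 = 2.
Total: 35 × 2 = 70.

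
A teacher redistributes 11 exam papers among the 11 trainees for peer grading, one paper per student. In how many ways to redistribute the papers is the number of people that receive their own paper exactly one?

14684571

Pick the single fixed position: C(11,1) = 11 ways.
The remaining 10 must be deranged: !10 = 1334961.
Total: 11 × 1334961 = 14684571.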